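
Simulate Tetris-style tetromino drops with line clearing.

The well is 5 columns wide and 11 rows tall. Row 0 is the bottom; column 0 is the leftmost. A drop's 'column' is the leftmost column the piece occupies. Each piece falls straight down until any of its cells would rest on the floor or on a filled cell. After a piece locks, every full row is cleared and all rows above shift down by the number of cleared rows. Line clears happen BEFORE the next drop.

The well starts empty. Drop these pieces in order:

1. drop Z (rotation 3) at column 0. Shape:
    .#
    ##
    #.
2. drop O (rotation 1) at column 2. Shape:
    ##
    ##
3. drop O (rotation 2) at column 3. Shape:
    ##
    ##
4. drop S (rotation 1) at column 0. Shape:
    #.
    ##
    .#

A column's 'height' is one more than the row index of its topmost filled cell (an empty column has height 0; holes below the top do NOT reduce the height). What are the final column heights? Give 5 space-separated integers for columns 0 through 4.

Answer: 6 5 2 4 4

Derivation:
Drop 1: Z rot3 at col 0 lands with bottom-row=0; cleared 0 line(s) (total 0); column heights now [2 3 0 0 0], max=3
Drop 2: O rot1 at col 2 lands with bottom-row=0; cleared 0 line(s) (total 0); column heights now [2 3 2 2 0], max=3
Drop 3: O rot2 at col 3 lands with bottom-row=2; cleared 0 line(s) (total 0); column heights now [2 3 2 4 4], max=4
Drop 4: S rot1 at col 0 lands with bottom-row=3; cleared 0 line(s) (total 0); column heights now [6 5 2 4 4], max=6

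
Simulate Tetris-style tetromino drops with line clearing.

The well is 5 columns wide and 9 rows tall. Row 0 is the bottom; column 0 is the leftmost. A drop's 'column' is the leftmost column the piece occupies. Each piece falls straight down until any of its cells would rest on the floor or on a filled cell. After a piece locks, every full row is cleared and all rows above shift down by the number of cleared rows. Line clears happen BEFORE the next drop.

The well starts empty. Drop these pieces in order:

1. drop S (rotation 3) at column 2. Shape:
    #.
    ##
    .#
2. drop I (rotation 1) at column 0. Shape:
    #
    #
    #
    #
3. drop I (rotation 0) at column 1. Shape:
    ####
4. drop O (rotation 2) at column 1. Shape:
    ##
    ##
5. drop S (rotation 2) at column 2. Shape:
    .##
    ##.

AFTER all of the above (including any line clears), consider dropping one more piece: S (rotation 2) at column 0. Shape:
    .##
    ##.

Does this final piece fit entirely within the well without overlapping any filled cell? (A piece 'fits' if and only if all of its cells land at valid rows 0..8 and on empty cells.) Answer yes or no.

Drop 1: S rot3 at col 2 lands with bottom-row=0; cleared 0 line(s) (total 0); column heights now [0 0 3 2 0], max=3
Drop 2: I rot1 at col 0 lands with bottom-row=0; cleared 0 line(s) (total 0); column heights now [4 0 3 2 0], max=4
Drop 3: I rot0 at col 1 lands with bottom-row=3; cleared 1 line(s) (total 1); column heights now [3 0 3 2 0], max=3
Drop 4: O rot2 at col 1 lands with bottom-row=3; cleared 0 line(s) (total 1); column heights now [3 5 5 2 0], max=5
Drop 5: S rot2 at col 2 lands with bottom-row=5; cleared 0 line(s) (total 1); column heights now [3 5 6 7 7], max=7
Test piece S rot2 at col 0 (width 3): heights before test = [3 5 6 7 7]; fits = True

Answer: yes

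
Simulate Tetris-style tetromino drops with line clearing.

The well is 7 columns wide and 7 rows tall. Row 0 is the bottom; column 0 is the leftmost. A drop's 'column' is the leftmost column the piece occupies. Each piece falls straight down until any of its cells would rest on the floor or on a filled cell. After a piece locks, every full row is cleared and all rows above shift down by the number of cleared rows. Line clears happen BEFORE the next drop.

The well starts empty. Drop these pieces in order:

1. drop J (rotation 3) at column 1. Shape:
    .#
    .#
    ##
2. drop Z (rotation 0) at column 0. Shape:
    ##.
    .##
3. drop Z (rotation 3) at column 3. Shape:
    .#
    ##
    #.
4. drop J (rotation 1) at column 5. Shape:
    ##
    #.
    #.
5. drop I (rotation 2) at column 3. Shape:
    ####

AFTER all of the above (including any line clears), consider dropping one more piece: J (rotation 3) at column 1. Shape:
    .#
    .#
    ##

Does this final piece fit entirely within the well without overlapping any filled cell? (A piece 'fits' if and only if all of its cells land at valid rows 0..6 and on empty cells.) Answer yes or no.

Answer: no

Derivation:
Drop 1: J rot3 at col 1 lands with bottom-row=0; cleared 0 line(s) (total 0); column heights now [0 1 3 0 0 0 0], max=3
Drop 2: Z rot0 at col 0 lands with bottom-row=3; cleared 0 line(s) (total 0); column heights now [5 5 4 0 0 0 0], max=5
Drop 3: Z rot3 at col 3 lands with bottom-row=0; cleared 0 line(s) (total 0); column heights now [5 5 4 2 3 0 0], max=5
Drop 4: J rot1 at col 5 lands with bottom-row=0; cleared 0 line(s) (total 0); column heights now [5 5 4 2 3 3 3], max=5
Drop 5: I rot2 at col 3 lands with bottom-row=3; cleared 0 line(s) (total 0); column heights now [5 5 4 4 4 4 4], max=5
Test piece J rot3 at col 1 (width 2): heights before test = [5 5 4 4 4 4 4]; fits = False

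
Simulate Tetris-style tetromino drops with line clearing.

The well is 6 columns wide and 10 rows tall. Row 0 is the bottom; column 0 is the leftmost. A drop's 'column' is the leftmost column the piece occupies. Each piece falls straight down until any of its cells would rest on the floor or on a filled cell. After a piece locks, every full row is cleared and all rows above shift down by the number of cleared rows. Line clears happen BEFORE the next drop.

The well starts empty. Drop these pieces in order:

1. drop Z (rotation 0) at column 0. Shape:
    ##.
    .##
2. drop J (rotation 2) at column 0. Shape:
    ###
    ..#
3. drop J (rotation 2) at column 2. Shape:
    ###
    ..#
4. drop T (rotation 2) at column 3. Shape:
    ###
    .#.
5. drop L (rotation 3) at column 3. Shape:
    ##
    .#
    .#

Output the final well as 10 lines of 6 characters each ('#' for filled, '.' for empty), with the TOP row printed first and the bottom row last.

Drop 1: Z rot0 at col 0 lands with bottom-row=0; cleared 0 line(s) (total 0); column heights now [2 2 1 0 0 0], max=2
Drop 2: J rot2 at col 0 lands with bottom-row=1; cleared 0 line(s) (total 0); column heights now [3 3 3 0 0 0], max=3
Drop 3: J rot2 at col 2 lands with bottom-row=2; cleared 0 line(s) (total 0); column heights now [3 3 4 4 4 0], max=4
Drop 4: T rot2 at col 3 lands with bottom-row=4; cleared 0 line(s) (total 0); column heights now [3 3 4 6 6 6], max=6
Drop 5: L rot3 at col 3 lands with bottom-row=6; cleared 0 line(s) (total 0); column heights now [3 3 4 9 9 6], max=9

Answer: ......
...##.
....#.
....#.
...###
....#.
..###.
###.#.
###...
.##...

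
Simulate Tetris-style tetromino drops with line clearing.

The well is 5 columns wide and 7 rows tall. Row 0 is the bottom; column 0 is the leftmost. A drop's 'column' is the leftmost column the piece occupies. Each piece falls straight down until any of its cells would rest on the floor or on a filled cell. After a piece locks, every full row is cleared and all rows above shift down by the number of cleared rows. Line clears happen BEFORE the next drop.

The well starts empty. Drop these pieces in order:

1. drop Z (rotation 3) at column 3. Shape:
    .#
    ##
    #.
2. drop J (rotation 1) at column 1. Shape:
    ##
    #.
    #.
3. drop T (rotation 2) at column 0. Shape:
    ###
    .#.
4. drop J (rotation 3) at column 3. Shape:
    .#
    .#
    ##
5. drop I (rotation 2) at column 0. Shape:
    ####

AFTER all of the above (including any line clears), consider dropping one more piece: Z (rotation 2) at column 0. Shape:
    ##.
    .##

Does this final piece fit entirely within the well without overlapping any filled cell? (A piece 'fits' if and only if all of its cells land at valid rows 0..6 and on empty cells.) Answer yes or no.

Drop 1: Z rot3 at col 3 lands with bottom-row=0; cleared 0 line(s) (total 0); column heights now [0 0 0 2 3], max=3
Drop 2: J rot1 at col 1 lands with bottom-row=0; cleared 0 line(s) (total 0); column heights now [0 3 3 2 3], max=3
Drop 3: T rot2 at col 0 lands with bottom-row=3; cleared 0 line(s) (total 0); column heights now [5 5 5 2 3], max=5
Drop 4: J rot3 at col 3 lands with bottom-row=3; cleared 0 line(s) (total 0); column heights now [5 5 5 4 6], max=6
Drop 5: I rot2 at col 0 lands with bottom-row=5; cleared 1 line(s) (total 1); column heights now [5 5 5 4 5], max=5
Test piece Z rot2 at col 0 (width 3): heights before test = [5 5 5 4 5]; fits = True

Answer: yes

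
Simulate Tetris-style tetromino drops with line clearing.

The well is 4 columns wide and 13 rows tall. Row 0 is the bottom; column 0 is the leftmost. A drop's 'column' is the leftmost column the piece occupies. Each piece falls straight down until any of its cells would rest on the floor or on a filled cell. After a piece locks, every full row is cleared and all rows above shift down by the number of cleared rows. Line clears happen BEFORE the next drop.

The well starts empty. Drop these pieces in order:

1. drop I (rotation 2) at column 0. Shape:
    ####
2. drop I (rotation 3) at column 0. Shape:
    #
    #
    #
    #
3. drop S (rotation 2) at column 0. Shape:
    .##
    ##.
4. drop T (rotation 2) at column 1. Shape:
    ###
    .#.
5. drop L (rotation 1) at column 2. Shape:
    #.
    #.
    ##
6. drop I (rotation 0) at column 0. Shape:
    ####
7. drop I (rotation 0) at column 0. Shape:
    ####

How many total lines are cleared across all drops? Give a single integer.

Drop 1: I rot2 at col 0 lands with bottom-row=0; cleared 1 line(s) (total 1); column heights now [0 0 0 0], max=0
Drop 2: I rot3 at col 0 lands with bottom-row=0; cleared 0 line(s) (total 1); column heights now [4 0 0 0], max=4
Drop 3: S rot2 at col 0 lands with bottom-row=4; cleared 0 line(s) (total 1); column heights now [5 6 6 0], max=6
Drop 4: T rot2 at col 1 lands with bottom-row=6; cleared 0 line(s) (total 1); column heights now [5 8 8 8], max=8
Drop 5: L rot1 at col 2 lands with bottom-row=8; cleared 0 line(s) (total 1); column heights now [5 8 11 9], max=11
Drop 6: I rot0 at col 0 lands with bottom-row=11; cleared 1 line(s) (total 2); column heights now [5 8 11 9], max=11
Drop 7: I rot0 at col 0 lands with bottom-row=11; cleared 1 line(s) (total 3); column heights now [5 8 11 9], max=11

Answer: 3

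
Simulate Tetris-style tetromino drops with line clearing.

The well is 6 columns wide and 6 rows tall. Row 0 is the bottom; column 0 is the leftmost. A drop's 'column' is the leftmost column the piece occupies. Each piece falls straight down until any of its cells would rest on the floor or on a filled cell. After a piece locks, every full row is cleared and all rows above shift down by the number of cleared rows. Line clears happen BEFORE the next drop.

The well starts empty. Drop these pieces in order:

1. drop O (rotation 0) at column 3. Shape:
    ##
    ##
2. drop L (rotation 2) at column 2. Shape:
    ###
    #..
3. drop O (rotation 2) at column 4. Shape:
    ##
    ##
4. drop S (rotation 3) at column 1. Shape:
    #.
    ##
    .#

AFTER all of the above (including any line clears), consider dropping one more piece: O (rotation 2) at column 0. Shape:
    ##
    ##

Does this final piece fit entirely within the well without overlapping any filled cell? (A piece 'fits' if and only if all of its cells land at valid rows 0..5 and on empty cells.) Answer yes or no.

Drop 1: O rot0 at col 3 lands with bottom-row=0; cleared 0 line(s) (total 0); column heights now [0 0 0 2 2 0], max=2
Drop 2: L rot2 at col 2 lands with bottom-row=1; cleared 0 line(s) (total 0); column heights now [0 0 3 3 3 0], max=3
Drop 3: O rot2 at col 4 lands with bottom-row=3; cleared 0 line(s) (total 0); column heights now [0 0 3 3 5 5], max=5
Drop 4: S rot3 at col 1 lands with bottom-row=3; cleared 0 line(s) (total 0); column heights now [0 6 5 3 5 5], max=6
Test piece O rot2 at col 0 (width 2): heights before test = [0 6 5 3 5 5]; fits = False

Answer: no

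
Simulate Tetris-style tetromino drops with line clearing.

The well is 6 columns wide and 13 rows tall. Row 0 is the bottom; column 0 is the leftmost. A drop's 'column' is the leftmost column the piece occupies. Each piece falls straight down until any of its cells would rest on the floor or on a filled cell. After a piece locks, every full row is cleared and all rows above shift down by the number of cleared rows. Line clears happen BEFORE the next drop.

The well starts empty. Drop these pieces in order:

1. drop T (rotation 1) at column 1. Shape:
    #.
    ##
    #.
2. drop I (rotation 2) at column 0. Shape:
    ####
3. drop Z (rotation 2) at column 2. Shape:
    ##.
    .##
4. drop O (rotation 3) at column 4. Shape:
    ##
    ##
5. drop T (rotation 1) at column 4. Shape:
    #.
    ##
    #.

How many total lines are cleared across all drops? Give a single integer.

Answer: 0

Derivation:
Drop 1: T rot1 at col 1 lands with bottom-row=0; cleared 0 line(s) (total 0); column heights now [0 3 2 0 0 0], max=3
Drop 2: I rot2 at col 0 lands with bottom-row=3; cleared 0 line(s) (total 0); column heights now [4 4 4 4 0 0], max=4
Drop 3: Z rot2 at col 2 lands with bottom-row=4; cleared 0 line(s) (total 0); column heights now [4 4 6 6 5 0], max=6
Drop 4: O rot3 at col 4 lands with bottom-row=5; cleared 0 line(s) (total 0); column heights now [4 4 6 6 7 7], max=7
Drop 5: T rot1 at col 4 lands with bottom-row=7; cleared 0 line(s) (total 0); column heights now [4 4 6 6 10 9], max=10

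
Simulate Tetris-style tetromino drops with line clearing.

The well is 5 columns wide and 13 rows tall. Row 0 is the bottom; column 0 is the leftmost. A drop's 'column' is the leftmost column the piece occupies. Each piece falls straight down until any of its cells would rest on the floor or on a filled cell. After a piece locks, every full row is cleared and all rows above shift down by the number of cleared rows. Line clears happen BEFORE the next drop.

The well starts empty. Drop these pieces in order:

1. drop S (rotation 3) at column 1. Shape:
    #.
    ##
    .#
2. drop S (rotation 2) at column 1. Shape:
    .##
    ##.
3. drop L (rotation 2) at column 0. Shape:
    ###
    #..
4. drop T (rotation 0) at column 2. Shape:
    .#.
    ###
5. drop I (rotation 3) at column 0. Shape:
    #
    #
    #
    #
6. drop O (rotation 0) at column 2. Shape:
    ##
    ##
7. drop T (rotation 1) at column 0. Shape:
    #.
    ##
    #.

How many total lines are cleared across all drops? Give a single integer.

Drop 1: S rot3 at col 1 lands with bottom-row=0; cleared 0 line(s) (total 0); column heights now [0 3 2 0 0], max=3
Drop 2: S rot2 at col 1 lands with bottom-row=3; cleared 0 line(s) (total 0); column heights now [0 4 5 5 0], max=5
Drop 3: L rot2 at col 0 lands with bottom-row=4; cleared 0 line(s) (total 0); column heights now [6 6 6 5 0], max=6
Drop 4: T rot0 at col 2 lands with bottom-row=6; cleared 0 line(s) (total 0); column heights now [6 6 7 8 7], max=8
Drop 5: I rot3 at col 0 lands with bottom-row=6; cleared 0 line(s) (total 0); column heights now [10 6 7 8 7], max=10
Drop 6: O rot0 at col 2 lands with bottom-row=8; cleared 0 line(s) (total 0); column heights now [10 6 10 10 7], max=10
Drop 7: T rot1 at col 0 lands with bottom-row=10; cleared 0 line(s) (total 0); column heights now [13 12 10 10 7], max=13

Answer: 0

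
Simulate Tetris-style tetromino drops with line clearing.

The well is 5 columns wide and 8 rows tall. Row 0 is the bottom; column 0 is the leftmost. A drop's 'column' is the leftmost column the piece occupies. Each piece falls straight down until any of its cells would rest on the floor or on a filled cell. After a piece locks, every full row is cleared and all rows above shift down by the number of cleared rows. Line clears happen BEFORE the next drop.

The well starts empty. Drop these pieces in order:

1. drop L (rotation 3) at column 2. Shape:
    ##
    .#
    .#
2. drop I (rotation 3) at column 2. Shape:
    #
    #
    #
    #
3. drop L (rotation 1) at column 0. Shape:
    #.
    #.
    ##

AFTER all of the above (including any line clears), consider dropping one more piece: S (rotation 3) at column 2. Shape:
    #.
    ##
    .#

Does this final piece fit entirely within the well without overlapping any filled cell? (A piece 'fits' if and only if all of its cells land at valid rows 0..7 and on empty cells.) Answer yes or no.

Answer: no

Derivation:
Drop 1: L rot3 at col 2 lands with bottom-row=0; cleared 0 line(s) (total 0); column heights now [0 0 3 3 0], max=3
Drop 2: I rot3 at col 2 lands with bottom-row=3; cleared 0 line(s) (total 0); column heights now [0 0 7 3 0], max=7
Drop 3: L rot1 at col 0 lands with bottom-row=0; cleared 0 line(s) (total 0); column heights now [3 1 7 3 0], max=7
Test piece S rot3 at col 2 (width 2): heights before test = [3 1 7 3 0]; fits = False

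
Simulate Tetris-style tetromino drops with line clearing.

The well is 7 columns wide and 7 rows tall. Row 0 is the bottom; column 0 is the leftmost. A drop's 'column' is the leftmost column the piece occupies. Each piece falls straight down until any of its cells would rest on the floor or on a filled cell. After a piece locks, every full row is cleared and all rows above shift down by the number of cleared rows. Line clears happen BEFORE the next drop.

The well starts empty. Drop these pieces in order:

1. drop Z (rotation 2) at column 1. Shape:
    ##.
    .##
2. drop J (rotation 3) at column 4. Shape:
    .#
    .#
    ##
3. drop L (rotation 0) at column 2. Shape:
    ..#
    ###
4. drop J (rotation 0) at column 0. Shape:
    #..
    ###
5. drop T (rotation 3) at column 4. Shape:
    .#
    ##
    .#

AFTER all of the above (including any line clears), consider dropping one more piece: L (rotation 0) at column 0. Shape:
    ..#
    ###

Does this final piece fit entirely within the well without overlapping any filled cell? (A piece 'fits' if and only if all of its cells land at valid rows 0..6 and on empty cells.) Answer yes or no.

Drop 1: Z rot2 at col 1 lands with bottom-row=0; cleared 0 line(s) (total 0); column heights now [0 2 2 1 0 0 0], max=2
Drop 2: J rot3 at col 4 lands with bottom-row=0; cleared 0 line(s) (total 0); column heights now [0 2 2 1 1 3 0], max=3
Drop 3: L rot0 at col 2 lands with bottom-row=2; cleared 0 line(s) (total 0); column heights now [0 2 3 3 4 3 0], max=4
Drop 4: J rot0 at col 0 lands with bottom-row=3; cleared 0 line(s) (total 0); column heights now [5 4 4 3 4 3 0], max=5
Drop 5: T rot3 at col 4 lands with bottom-row=3; cleared 0 line(s) (total 0); column heights now [5 4 4 3 5 6 0], max=6
Test piece L rot0 at col 0 (width 3): heights before test = [5 4 4 3 5 6 0]; fits = True

Answer: yes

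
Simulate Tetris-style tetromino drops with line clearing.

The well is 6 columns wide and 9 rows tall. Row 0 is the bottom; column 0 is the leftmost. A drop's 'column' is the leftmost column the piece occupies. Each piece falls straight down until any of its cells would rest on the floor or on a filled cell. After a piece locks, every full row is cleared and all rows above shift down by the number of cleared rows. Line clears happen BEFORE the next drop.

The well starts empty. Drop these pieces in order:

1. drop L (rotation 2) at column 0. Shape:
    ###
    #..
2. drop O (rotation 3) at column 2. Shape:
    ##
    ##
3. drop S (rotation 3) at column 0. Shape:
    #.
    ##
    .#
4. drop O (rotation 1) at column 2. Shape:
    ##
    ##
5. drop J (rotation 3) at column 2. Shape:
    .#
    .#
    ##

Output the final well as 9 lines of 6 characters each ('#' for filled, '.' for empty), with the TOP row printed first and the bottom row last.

Drop 1: L rot2 at col 0 lands with bottom-row=0; cleared 0 line(s) (total 0); column heights now [2 2 2 0 0 0], max=2
Drop 2: O rot3 at col 2 lands with bottom-row=2; cleared 0 line(s) (total 0); column heights now [2 2 4 4 0 0], max=4
Drop 3: S rot3 at col 0 lands with bottom-row=2; cleared 0 line(s) (total 0); column heights now [5 4 4 4 0 0], max=5
Drop 4: O rot1 at col 2 lands with bottom-row=4; cleared 0 line(s) (total 0); column heights now [5 4 6 6 0 0], max=6
Drop 5: J rot3 at col 2 lands with bottom-row=6; cleared 0 line(s) (total 0); column heights now [5 4 7 9 0 0], max=9

Answer: ...#..
...#..
..##..
..##..
#.##..
####..
.###..
###...
#.....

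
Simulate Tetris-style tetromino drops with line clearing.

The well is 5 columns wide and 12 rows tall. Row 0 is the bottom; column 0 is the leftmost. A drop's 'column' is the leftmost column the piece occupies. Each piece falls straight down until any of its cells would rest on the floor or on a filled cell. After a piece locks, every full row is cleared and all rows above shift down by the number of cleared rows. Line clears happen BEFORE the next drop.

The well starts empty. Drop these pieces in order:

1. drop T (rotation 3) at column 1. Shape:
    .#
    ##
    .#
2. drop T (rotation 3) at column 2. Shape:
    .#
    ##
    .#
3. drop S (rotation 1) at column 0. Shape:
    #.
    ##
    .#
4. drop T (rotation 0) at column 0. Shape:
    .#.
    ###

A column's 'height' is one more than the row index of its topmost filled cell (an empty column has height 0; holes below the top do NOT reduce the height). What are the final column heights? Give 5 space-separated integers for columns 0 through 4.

Answer: 6 7 6 5 0

Derivation:
Drop 1: T rot3 at col 1 lands with bottom-row=0; cleared 0 line(s) (total 0); column heights now [0 2 3 0 0], max=3
Drop 2: T rot3 at col 2 lands with bottom-row=2; cleared 0 line(s) (total 0); column heights now [0 2 4 5 0], max=5
Drop 3: S rot1 at col 0 lands with bottom-row=2; cleared 0 line(s) (total 0); column heights now [5 4 4 5 0], max=5
Drop 4: T rot0 at col 0 lands with bottom-row=5; cleared 0 line(s) (total 0); column heights now [6 7 6 5 0], max=7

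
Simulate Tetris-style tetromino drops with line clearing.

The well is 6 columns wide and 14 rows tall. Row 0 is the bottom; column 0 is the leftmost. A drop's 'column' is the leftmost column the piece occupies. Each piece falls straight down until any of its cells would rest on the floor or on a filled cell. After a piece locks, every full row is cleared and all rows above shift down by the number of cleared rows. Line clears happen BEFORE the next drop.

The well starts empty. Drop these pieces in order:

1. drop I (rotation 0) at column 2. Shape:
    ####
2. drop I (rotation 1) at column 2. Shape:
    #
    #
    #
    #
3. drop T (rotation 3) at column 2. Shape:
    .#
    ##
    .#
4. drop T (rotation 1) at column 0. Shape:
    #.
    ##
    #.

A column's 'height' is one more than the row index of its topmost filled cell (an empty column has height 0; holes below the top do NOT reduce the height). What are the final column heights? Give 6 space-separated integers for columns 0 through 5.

Drop 1: I rot0 at col 2 lands with bottom-row=0; cleared 0 line(s) (total 0); column heights now [0 0 1 1 1 1], max=1
Drop 2: I rot1 at col 2 lands with bottom-row=1; cleared 0 line(s) (total 0); column heights now [0 0 5 1 1 1], max=5
Drop 3: T rot3 at col 2 lands with bottom-row=4; cleared 0 line(s) (total 0); column heights now [0 0 6 7 1 1], max=7
Drop 4: T rot1 at col 0 lands with bottom-row=0; cleared 0 line(s) (total 0); column heights now [3 2 6 7 1 1], max=7

Answer: 3 2 6 7 1 1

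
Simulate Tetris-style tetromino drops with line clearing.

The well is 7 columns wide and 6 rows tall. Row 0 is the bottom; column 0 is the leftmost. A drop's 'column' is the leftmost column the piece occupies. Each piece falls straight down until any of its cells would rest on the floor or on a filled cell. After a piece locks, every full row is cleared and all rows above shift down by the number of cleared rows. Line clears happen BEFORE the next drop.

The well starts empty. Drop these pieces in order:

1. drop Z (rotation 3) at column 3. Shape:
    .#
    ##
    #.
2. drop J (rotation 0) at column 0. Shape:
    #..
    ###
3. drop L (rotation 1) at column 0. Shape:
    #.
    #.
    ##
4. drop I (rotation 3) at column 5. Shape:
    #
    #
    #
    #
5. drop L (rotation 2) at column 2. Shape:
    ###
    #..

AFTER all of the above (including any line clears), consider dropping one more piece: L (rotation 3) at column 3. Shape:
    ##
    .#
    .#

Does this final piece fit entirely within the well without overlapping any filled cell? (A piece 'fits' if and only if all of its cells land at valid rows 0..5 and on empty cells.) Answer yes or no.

Drop 1: Z rot3 at col 3 lands with bottom-row=0; cleared 0 line(s) (total 0); column heights now [0 0 0 2 3 0 0], max=3
Drop 2: J rot0 at col 0 lands with bottom-row=0; cleared 0 line(s) (total 0); column heights now [2 1 1 2 3 0 0], max=3
Drop 3: L rot1 at col 0 lands with bottom-row=2; cleared 0 line(s) (total 0); column heights now [5 3 1 2 3 0 0], max=5
Drop 4: I rot3 at col 5 lands with bottom-row=0; cleared 0 line(s) (total 0); column heights now [5 3 1 2 3 4 0], max=5
Drop 5: L rot2 at col 2 lands with bottom-row=2; cleared 0 line(s) (total 0); column heights now [5 3 4 4 4 4 0], max=5
Test piece L rot3 at col 3 (width 2): heights before test = [5 3 4 4 4 4 0]; fits = False

Answer: no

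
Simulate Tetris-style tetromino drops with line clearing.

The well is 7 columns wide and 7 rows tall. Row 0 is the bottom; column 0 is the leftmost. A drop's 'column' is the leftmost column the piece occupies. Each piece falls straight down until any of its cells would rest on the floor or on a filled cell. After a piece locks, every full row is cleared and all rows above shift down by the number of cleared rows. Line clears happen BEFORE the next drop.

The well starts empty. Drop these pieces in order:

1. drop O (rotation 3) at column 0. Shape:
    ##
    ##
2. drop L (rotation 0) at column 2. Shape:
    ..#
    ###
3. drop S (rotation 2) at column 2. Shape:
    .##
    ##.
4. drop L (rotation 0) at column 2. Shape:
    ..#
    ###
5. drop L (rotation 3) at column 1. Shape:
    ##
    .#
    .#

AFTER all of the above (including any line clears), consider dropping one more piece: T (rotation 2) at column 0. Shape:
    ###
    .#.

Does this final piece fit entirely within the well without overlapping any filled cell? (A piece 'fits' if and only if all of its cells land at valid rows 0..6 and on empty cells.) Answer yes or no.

Answer: no

Derivation:
Drop 1: O rot3 at col 0 lands with bottom-row=0; cleared 0 line(s) (total 0); column heights now [2 2 0 0 0 0 0], max=2
Drop 2: L rot0 at col 2 lands with bottom-row=0; cleared 0 line(s) (total 0); column heights now [2 2 1 1 2 0 0], max=2
Drop 3: S rot2 at col 2 lands with bottom-row=1; cleared 0 line(s) (total 0); column heights now [2 2 2 3 3 0 0], max=3
Drop 4: L rot0 at col 2 lands with bottom-row=3; cleared 0 line(s) (total 0); column heights now [2 2 4 4 5 0 0], max=5
Drop 5: L rot3 at col 1 lands with bottom-row=4; cleared 0 line(s) (total 0); column heights now [2 7 7 4 5 0 0], max=7
Test piece T rot2 at col 0 (width 3): heights before test = [2 7 7 4 5 0 0]; fits = False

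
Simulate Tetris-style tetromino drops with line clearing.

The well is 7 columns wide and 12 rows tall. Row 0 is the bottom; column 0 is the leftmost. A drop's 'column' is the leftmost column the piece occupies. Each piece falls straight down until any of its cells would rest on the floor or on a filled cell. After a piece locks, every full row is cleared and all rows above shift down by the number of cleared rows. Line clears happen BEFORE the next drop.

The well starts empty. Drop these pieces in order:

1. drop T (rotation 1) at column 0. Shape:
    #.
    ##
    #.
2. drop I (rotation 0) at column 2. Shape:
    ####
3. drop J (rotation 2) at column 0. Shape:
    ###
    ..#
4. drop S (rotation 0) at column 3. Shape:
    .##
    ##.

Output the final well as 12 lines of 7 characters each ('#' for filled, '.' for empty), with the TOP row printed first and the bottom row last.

Drop 1: T rot1 at col 0 lands with bottom-row=0; cleared 0 line(s) (total 0); column heights now [3 2 0 0 0 0 0], max=3
Drop 2: I rot0 at col 2 lands with bottom-row=0; cleared 0 line(s) (total 0); column heights now [3 2 1 1 1 1 0], max=3
Drop 3: J rot2 at col 0 lands with bottom-row=2; cleared 0 line(s) (total 0); column heights now [4 4 4 1 1 1 0], max=4
Drop 4: S rot0 at col 3 lands with bottom-row=1; cleared 0 line(s) (total 0); column heights now [4 4 4 2 3 3 0], max=4

Answer: .......
.......
.......
.......
.......
.......
.......
.......
###....
#.#.##.
##.##..
#.####.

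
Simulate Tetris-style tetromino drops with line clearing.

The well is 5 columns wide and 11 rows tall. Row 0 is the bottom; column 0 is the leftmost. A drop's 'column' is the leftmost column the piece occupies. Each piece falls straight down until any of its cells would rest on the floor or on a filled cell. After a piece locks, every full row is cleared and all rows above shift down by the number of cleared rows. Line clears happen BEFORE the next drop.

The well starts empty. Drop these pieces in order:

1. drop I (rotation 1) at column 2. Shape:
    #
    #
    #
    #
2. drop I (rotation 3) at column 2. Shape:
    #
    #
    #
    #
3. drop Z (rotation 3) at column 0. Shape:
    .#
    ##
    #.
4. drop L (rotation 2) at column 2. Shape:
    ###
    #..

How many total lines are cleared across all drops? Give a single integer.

Drop 1: I rot1 at col 2 lands with bottom-row=0; cleared 0 line(s) (total 0); column heights now [0 0 4 0 0], max=4
Drop 2: I rot3 at col 2 lands with bottom-row=4; cleared 0 line(s) (total 0); column heights now [0 0 8 0 0], max=8
Drop 3: Z rot3 at col 0 lands with bottom-row=0; cleared 0 line(s) (total 0); column heights now [2 3 8 0 0], max=8
Drop 4: L rot2 at col 2 lands with bottom-row=8; cleared 0 line(s) (total 0); column heights now [2 3 10 10 10], max=10

Answer: 0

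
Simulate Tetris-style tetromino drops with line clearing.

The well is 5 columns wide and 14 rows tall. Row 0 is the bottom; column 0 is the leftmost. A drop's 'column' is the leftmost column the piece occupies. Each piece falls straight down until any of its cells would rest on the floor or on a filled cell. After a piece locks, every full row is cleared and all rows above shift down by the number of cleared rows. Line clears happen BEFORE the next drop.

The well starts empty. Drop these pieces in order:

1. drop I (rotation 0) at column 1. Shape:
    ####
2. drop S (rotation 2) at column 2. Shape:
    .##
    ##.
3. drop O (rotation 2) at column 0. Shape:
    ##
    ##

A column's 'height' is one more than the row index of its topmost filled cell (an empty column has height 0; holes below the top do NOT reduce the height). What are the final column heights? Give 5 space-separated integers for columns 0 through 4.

Answer: 3 3 2 3 3

Derivation:
Drop 1: I rot0 at col 1 lands with bottom-row=0; cleared 0 line(s) (total 0); column heights now [0 1 1 1 1], max=1
Drop 2: S rot2 at col 2 lands with bottom-row=1; cleared 0 line(s) (total 0); column heights now [0 1 2 3 3], max=3
Drop 3: O rot2 at col 0 lands with bottom-row=1; cleared 0 line(s) (total 0); column heights now [3 3 2 3 3], max=3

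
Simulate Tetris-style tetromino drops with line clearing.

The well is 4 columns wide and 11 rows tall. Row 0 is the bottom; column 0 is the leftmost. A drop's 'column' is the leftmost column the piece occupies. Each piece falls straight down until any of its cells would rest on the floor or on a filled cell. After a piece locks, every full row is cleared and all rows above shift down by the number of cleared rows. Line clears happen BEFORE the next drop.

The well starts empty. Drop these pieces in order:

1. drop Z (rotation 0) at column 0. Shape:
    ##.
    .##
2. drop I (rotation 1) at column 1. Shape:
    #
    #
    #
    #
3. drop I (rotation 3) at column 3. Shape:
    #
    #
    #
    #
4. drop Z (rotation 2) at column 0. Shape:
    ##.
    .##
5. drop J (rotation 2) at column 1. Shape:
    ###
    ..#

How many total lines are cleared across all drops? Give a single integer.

Answer: 0

Derivation:
Drop 1: Z rot0 at col 0 lands with bottom-row=0; cleared 0 line(s) (total 0); column heights now [2 2 1 0], max=2
Drop 2: I rot1 at col 1 lands with bottom-row=2; cleared 0 line(s) (total 0); column heights now [2 6 1 0], max=6
Drop 3: I rot3 at col 3 lands with bottom-row=0; cleared 0 line(s) (total 0); column heights now [2 6 1 4], max=6
Drop 4: Z rot2 at col 0 lands with bottom-row=6; cleared 0 line(s) (total 0); column heights now [8 8 7 4], max=8
Drop 5: J rot2 at col 1 lands with bottom-row=7; cleared 0 line(s) (total 0); column heights now [8 9 9 9], max=9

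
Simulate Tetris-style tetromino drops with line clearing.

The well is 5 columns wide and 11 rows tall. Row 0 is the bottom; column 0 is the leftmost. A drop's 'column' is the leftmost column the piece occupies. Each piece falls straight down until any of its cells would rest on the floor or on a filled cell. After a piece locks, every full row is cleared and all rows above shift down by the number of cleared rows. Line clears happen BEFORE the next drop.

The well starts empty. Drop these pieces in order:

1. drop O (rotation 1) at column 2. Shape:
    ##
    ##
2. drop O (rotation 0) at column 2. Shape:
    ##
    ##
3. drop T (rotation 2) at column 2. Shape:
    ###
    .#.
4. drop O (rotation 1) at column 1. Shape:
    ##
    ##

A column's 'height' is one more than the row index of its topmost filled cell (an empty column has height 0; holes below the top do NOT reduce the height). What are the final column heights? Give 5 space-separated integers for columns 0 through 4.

Answer: 0 8 8 6 6

Derivation:
Drop 1: O rot1 at col 2 lands with bottom-row=0; cleared 0 line(s) (total 0); column heights now [0 0 2 2 0], max=2
Drop 2: O rot0 at col 2 lands with bottom-row=2; cleared 0 line(s) (total 0); column heights now [0 0 4 4 0], max=4
Drop 3: T rot2 at col 2 lands with bottom-row=4; cleared 0 line(s) (total 0); column heights now [0 0 6 6 6], max=6
Drop 4: O rot1 at col 1 lands with bottom-row=6; cleared 0 line(s) (total 0); column heights now [0 8 8 6 6], max=8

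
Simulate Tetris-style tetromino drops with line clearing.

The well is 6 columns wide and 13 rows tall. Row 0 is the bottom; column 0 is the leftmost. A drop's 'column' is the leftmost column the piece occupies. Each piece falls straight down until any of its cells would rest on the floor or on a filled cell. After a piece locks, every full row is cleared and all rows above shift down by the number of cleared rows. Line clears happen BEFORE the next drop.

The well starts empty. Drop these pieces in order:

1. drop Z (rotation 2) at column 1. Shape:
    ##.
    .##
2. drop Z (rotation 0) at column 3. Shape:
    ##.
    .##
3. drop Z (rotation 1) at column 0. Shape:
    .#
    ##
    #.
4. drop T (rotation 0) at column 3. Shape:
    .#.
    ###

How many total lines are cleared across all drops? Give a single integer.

Drop 1: Z rot2 at col 1 lands with bottom-row=0; cleared 0 line(s) (total 0); column heights now [0 2 2 1 0 0], max=2
Drop 2: Z rot0 at col 3 lands with bottom-row=0; cleared 0 line(s) (total 0); column heights now [0 2 2 2 2 1], max=2
Drop 3: Z rot1 at col 0 lands with bottom-row=1; cleared 0 line(s) (total 0); column heights now [3 4 2 2 2 1], max=4
Drop 4: T rot0 at col 3 lands with bottom-row=2; cleared 0 line(s) (total 0); column heights now [3 4 2 3 4 3], max=4

Answer: 0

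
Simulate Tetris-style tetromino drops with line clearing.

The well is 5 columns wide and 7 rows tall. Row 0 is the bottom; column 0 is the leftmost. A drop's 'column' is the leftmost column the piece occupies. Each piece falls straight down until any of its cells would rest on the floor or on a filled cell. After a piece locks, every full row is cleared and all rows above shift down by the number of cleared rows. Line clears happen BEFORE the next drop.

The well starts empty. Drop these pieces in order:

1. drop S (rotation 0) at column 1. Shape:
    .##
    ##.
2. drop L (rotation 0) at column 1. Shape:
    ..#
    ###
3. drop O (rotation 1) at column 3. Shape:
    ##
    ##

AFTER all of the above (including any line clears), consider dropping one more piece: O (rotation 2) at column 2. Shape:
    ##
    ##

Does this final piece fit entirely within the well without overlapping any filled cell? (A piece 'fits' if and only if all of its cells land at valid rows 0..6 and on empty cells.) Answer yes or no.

Answer: no

Derivation:
Drop 1: S rot0 at col 1 lands with bottom-row=0; cleared 0 line(s) (total 0); column heights now [0 1 2 2 0], max=2
Drop 2: L rot0 at col 1 lands with bottom-row=2; cleared 0 line(s) (total 0); column heights now [0 3 3 4 0], max=4
Drop 3: O rot1 at col 3 lands with bottom-row=4; cleared 0 line(s) (total 0); column heights now [0 3 3 6 6], max=6
Test piece O rot2 at col 2 (width 2): heights before test = [0 3 3 6 6]; fits = False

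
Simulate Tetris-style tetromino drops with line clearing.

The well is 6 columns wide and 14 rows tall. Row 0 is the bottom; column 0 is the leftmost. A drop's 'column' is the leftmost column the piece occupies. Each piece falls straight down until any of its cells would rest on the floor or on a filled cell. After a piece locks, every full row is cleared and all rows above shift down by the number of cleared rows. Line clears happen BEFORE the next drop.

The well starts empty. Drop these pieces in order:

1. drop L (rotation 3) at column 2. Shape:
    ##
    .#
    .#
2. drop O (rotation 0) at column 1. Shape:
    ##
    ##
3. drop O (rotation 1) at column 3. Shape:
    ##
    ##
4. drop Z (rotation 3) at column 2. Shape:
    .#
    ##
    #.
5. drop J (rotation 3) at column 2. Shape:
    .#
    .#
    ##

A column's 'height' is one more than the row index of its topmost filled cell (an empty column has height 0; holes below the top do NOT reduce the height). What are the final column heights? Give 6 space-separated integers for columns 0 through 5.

Answer: 0 5 9 11 5 0

Derivation:
Drop 1: L rot3 at col 2 lands with bottom-row=0; cleared 0 line(s) (total 0); column heights now [0 0 3 3 0 0], max=3
Drop 2: O rot0 at col 1 lands with bottom-row=3; cleared 0 line(s) (total 0); column heights now [0 5 5 3 0 0], max=5
Drop 3: O rot1 at col 3 lands with bottom-row=3; cleared 0 line(s) (total 0); column heights now [0 5 5 5 5 0], max=5
Drop 4: Z rot3 at col 2 lands with bottom-row=5; cleared 0 line(s) (total 0); column heights now [0 5 7 8 5 0], max=8
Drop 5: J rot3 at col 2 lands with bottom-row=8; cleared 0 line(s) (total 0); column heights now [0 5 9 11 5 0], max=11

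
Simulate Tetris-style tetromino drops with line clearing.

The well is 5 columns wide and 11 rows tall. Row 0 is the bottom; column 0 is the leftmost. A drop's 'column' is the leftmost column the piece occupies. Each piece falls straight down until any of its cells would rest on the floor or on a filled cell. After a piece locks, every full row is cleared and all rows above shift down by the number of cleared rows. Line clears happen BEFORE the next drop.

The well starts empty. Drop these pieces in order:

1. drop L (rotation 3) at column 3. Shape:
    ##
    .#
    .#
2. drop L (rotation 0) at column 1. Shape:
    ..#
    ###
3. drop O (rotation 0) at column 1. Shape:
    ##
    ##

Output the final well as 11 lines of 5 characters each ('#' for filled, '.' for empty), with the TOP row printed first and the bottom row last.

Answer: .....
.....
.....
.....
.....
.##..
.###.
.###.
...##
....#
....#

Derivation:
Drop 1: L rot3 at col 3 lands with bottom-row=0; cleared 0 line(s) (total 0); column heights now [0 0 0 3 3], max=3
Drop 2: L rot0 at col 1 lands with bottom-row=3; cleared 0 line(s) (total 0); column heights now [0 4 4 5 3], max=5
Drop 3: O rot0 at col 1 lands with bottom-row=4; cleared 0 line(s) (total 0); column heights now [0 6 6 5 3], max=6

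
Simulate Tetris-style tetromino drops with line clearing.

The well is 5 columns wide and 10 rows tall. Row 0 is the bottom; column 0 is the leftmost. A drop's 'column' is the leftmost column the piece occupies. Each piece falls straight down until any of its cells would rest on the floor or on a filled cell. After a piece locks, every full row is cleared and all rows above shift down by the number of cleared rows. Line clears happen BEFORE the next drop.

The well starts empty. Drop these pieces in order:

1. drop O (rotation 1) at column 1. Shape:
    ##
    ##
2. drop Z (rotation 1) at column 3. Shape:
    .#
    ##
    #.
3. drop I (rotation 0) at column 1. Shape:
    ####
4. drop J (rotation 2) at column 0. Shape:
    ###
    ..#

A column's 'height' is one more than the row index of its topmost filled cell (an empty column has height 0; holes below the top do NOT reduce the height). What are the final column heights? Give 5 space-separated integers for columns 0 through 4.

Answer: 6 6 6 4 4

Derivation:
Drop 1: O rot1 at col 1 lands with bottom-row=0; cleared 0 line(s) (total 0); column heights now [0 2 2 0 0], max=2
Drop 2: Z rot1 at col 3 lands with bottom-row=0; cleared 0 line(s) (total 0); column heights now [0 2 2 2 3], max=3
Drop 3: I rot0 at col 1 lands with bottom-row=3; cleared 0 line(s) (total 0); column heights now [0 4 4 4 4], max=4
Drop 4: J rot2 at col 0 lands with bottom-row=4; cleared 0 line(s) (total 0); column heights now [6 6 6 4 4], max=6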